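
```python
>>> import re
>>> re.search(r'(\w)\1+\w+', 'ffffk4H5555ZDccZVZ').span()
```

After group 1 captures some text, `\1` only succeeds where that same text appears again.
`re.search` scans for the first position where the pattern succeeds.
The match spans [0:18] → 'ffffk4H5555ZDccZVZ'.
Captured: group 1 = 'f'.

(0, 18)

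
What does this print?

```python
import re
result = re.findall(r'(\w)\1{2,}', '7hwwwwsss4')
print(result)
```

['w', 's']

A backreference is literal: `\1` must see the identical characters the first group matched.
Walking the string: at [2:6] match 'wwww', group 1 = 'w'; at [6:9] match 'sss', group 1 = 's'.
One capturing group, so `findall` returns just the captured substring from each match — 2 in all.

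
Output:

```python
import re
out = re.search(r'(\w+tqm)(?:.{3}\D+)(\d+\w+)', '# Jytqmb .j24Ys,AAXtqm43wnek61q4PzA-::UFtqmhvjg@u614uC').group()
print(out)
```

Jytqmb .j24Ys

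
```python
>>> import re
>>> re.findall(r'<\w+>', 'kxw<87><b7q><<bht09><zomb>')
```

['<87>', '<b7q>', '<bht09>', '<zomb>']

Matches: at [3:7] → '<87>'; at [7:12] → '<b7q>'; at [13:20] → '<bht09>'; at [20:26] → '<zomb>'.
No capturing groups, so `findall` returns the 4 full match strings.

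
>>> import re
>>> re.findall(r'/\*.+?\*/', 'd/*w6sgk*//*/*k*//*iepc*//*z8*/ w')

With the lazy modifier that quantifier settles for the fewest repetitions that let the rest of the pattern succeed (the atoms after it are unaffected and can still be greedy).
`findall` yields the raw match text (4 of them) because the pattern has no groups.

['/*w6sgk*/', '/*/*k*/', '/*iepc*/', '/*z8*/']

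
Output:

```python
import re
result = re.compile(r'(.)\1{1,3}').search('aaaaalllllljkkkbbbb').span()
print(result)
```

(0, 4)

A backreference is literal: `\1` must see the identical characters the first group matched.
The match spans [0:4] → 'aaaa'.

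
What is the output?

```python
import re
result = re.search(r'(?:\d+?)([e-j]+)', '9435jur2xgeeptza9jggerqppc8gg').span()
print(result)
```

(0, 5)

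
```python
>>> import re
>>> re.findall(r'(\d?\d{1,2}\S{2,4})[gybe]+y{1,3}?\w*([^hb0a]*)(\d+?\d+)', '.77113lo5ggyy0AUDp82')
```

`findall` packs the 3 group values into a tuple for every match.

[('7113lo5', '', '82')]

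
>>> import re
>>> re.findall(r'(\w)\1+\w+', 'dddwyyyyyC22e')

['d']

After group 1 captures some text, `\1` only succeeds where that same text appears again.
Scanning left to right: at [0:13] match 'dddwyyyyyC22e', group 1 = 'd'.
With a single group, `findall` returns only what that group captured — 1 item.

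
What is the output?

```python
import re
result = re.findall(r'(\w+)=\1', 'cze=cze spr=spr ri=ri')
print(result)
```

`\1` is not a pattern — it's the concrete string captured by group 1, re-applied verbatim.
Matches: at [0:7] match 'cze=cze', group 1 = 'cze'; at [8:15] match 'spr=spr', group 1 = 'spr'; at [16:21] match 'ri=ri', group 1 = 'ri'.
`findall` collects group 1 from each match (3 total).

['cze', 'spr', 'ri']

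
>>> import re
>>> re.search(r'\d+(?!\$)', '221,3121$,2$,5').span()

A negative assertion filters positions out without eating any characters.
`re.search` scans for the first position where the pattern succeeds.
The match spans [0:3] → '221'.

(0, 3)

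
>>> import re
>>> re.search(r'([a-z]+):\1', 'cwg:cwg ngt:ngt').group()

'cwg:cwg'

After group 1 captures some text, `\1` only succeeds where that same text appears again.
Unlike `match`, `search` isn't anchored — it looks for the pattern anywhere in the string.
The match spans [0:7] → 'cwg:cwg'.
Captured: group 1 = 'cwg'.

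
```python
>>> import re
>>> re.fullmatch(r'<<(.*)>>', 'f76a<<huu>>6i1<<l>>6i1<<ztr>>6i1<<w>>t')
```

None

`fullmatch` succeeds only if the pattern covers the string from start to end.
Here the pattern can't cover the whole string, so the call returns None.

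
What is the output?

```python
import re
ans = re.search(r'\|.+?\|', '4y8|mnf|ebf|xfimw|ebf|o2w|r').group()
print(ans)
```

|mnf|

A `+?`/`*?`/`{m,n}?` starts at its minimum and grows only as far as needed for what follows to match.
`re.search` scans for the first position where the pattern succeeds.
The match spans [3:8] → '|mnf|'.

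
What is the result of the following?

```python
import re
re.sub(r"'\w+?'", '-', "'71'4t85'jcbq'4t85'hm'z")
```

Matches: at [0:4] → "'71'"; at [8:14] → "'jcbq'"; at [18:22] → "'hm'".
Every occurrence is swapped for '-'.

'-4t85-4t85-z'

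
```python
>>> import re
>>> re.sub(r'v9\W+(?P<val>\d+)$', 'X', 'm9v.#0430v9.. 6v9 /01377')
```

The pattern matches the literal 'v9', then one or more of a non-word character; then one or more of a digit (captured as 'val'); then anchored at the end.
Matches: at [15:24] → 'v9 /01377'.
Every occurrence is swapped for 'X'.

'm9v.#0430v9.. 6X'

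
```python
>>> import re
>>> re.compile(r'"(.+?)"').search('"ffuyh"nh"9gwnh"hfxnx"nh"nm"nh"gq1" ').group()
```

'"ffuyh"'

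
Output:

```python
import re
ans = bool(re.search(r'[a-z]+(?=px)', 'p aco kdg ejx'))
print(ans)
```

False

The `(?=…)`/`(?<=…)` assertion just peeks at neighbouring text; it doesn't advance the match position.
Here the pattern never matches, so the call returns None, and `bool(None)` is False.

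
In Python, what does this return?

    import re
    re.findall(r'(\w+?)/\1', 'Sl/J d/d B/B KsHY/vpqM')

['d', 'B']

`\1` has to match the exact text group 1 already captured.
Because there's exactly one group, `findall` drops the full match and keeps group 1 from each hit.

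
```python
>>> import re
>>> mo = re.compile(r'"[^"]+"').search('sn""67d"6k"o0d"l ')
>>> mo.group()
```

'"67d"'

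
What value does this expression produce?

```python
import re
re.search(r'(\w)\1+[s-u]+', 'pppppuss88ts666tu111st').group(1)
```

'p'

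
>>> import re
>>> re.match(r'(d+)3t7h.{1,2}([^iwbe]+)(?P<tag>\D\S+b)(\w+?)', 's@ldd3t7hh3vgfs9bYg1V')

None

This matches one or more of a literal 'd' (captured); then the literal '3t7', then a literal 'h', then 1 to 2 of any character; then one or more of any character except [iwbe] (captured); then a non-digit, then one or more of a non-whitespace character, then the literal 'b' (captured as 'tag'); then one or more of a word character (lazy) (captured).
With `match`, the pattern is implicitly anchored at the beginning.
Here the pattern fails at index 0, so the call returns None.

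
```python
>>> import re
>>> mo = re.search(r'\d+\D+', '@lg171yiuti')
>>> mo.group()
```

'171yiuti'

The pattern matches one or more of a digit; then one or more of a non-digit.
`re.search` scans for the first position where the pattern succeeds.
The match spans [3:11] → '171yiuti'.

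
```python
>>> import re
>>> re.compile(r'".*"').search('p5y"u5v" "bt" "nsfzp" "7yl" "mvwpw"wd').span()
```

`search` walks the string left to right and returns the first match it finds.
The match spans [3:35] → '"u5v" "bt" "nsfzp" "7yl" "mvwpw"'.

(3, 35)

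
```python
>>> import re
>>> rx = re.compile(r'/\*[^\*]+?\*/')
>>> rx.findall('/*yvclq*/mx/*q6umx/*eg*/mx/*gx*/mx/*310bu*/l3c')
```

Matches: at [0:9] → '/*yvclq*/'; at [18:24] → '/*eg*/'; at [26:32] → '/*gx*/'; at [34:43] → '/*310bu*/'.
`findall` yields the raw match text (4 of them) because the pattern has no groups.

['/*yvclq*/', '/*eg*/', '/*gx*/', '/*310bu*/']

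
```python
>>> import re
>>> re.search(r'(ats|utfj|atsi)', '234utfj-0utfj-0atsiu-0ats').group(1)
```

The match spans [3:7] → 'utfj'.
Captured: group 1 = 'utfj'.

'utfj'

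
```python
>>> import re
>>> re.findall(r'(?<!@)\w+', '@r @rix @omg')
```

['ix', 'mg']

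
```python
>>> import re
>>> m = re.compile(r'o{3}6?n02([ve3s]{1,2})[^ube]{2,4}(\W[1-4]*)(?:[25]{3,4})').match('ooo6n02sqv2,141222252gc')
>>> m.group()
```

With `match`, the pattern is implicitly anchored at the beginning.
The match spans [0:21] → 'ooo6n02sqv2,141222252'.

'ooo6n02sqv2,141222252'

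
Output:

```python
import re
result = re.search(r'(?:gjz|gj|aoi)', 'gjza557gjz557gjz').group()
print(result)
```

Branches in `(...|...)` are attempted left-to-right; the first branch that allows the whole pattern to succeed is taken.
The match spans [0:3] → 'gjz'.

gjz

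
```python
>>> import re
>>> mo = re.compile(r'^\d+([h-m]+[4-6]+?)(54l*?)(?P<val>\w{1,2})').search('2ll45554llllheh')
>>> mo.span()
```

The pattern matches anchored at the start of the string; then one or more of a digit; then one or more of a character in [h-m], then one or more of a character in [4-6] (lazy) (captured); then the literal '54', then zero or more of a literal 'l' (lazy) (captured); then 1 to 2 of a word character (captured as 'val').
The match spans [0:10] → '2ll45554ll'.

(0, 10)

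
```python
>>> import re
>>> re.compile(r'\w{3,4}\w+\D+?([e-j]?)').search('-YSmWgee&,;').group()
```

'YSmWgee&'

The match spans [1:9] → 'YSmWgee&'.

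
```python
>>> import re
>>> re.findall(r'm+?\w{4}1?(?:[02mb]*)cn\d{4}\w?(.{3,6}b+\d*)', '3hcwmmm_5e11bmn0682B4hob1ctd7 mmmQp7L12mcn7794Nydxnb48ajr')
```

This matches one or more of the literal 'm' (lazy), then exactly 4 of a word character, then optionally the literal '1'; then zero or more of one of [02mb] (non-capturing group); then the literal 'cn', then exactly 4 of a digit, then optionally a word character; then 3 to 6 of any character, then one or more of the literal 'b', then zero or more of a digit (captured).
One capturing group, so `findall` returns just the captured substring from the one match — 1 in all.

['ydxnb48']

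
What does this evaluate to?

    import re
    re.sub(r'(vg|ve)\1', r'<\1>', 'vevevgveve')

'<ve>vg<ve>'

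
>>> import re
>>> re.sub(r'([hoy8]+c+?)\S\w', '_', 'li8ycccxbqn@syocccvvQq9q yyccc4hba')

'li_xbqn@s_vvQq9q _4hba'

This matches one or more of one of [hoy8], then one or more of the literal 'c' (lazy) (captured); then a non-whitespace character, then a word character.
Matches: at [2:7] → '8yccc'; at [13:18] → 'yoccc'; at [25:30] → 'yyccc'.
Each match is replaced by '_'.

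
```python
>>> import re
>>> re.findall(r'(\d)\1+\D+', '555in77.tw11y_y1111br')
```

`\1` is not a pattern — it's the concrete string captured by group 1, re-applied verbatim.
Walking the string: at [0:5] match '555in', group 1 = '5'; at [5:10] match '77.tw', group 1 = '7'; at [10:15] match '11y_y', group 1 = '1'; at [15:21] match '1111br', group 1 = '1'.
With a single group, `findall` returns only what that group captured — 4 items.

['5', '7', '1', '1']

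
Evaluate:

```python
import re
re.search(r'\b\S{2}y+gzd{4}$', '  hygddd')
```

None

The pattern matches a word boundary (`\b`, zero-width); then exactly 2 of a non-whitespace character, then one or more of a literal 'y', then the literal 'gz'; then exactly 4 of a literal 'd'; then anchored at the end.
`search` walks the string left to right and returns the first match it finds.
Here the pattern never matches, so the call returns None.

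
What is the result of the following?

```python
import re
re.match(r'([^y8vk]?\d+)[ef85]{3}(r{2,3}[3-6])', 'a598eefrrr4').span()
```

`re.match` only tries the pattern at the start of the string.
The match spans [0:11] → 'a598eefrrr4'.

(0, 11)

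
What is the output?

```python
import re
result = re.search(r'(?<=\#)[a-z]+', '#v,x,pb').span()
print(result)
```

The `(?=…)`/`(?<=…)` assertion just peeks at neighbouring text; it doesn't advance the match position.
The match spans [1:2] → 'v'.

(1, 2)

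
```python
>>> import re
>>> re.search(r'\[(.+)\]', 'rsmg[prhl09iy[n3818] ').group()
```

'[prhl09iy[n3818]'

`re.search` scans for the first position where the pattern succeeds.
The match spans [4:20] → '[prhl09iy[n3818]'.
Captured: group 1 = 'prhl09iy[n3818'.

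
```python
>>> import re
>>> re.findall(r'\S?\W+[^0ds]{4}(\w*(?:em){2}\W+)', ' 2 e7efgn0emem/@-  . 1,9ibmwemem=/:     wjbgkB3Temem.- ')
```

['efgn0emem/@-  . ', 'wemem=/:     ']

The pattern matches optionally a non-whitespace character, then one or more of a non-word character, then exactly 4 of any character except [0ds]; then zero or more of a word character, then the literal 'em' repeated 2 times, then one or more of a non-word character (captured).
Scanning left to right: at [0:21] match ' 2 e7efgn0emem/@-  . ', group 1 = 'efgn0emem/@-  . '; at [21:40] match '1,9ibmwemem=/:     ', group 1 = 'wemem=/:     '.
One capturing group, so `findall` returns just the captured substring from each match — 2 in all.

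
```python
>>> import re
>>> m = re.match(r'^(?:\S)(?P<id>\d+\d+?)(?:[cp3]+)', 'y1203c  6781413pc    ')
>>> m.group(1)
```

The pattern matches anchored at the start of the string; then a non-whitespace character (non-capturing group); then one or more of a digit, then one or more of a digit (lazy) (captured as 'id'); then one or more of one of [cp3] (non-capturing group).
With `match`, the pattern is implicitly anchored at the beginning.
The match spans [0:6] → 'y1203c'.
Captured: group 1 = '1203'.

'1203'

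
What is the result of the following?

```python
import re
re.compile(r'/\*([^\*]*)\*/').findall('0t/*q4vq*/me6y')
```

['q4vq']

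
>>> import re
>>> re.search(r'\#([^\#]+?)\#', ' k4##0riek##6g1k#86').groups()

('0riek',)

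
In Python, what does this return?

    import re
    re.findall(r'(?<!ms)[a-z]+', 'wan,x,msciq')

A negative assertion filters positions out without eating any characters.
Matches: at [0:3] → 'wan'; at [4:5] → 'x'; at [6:11] → 'msciq'.
No capturing groups, so `findall` returns the 3 full match strings.

['wan', 'x', 'msciq']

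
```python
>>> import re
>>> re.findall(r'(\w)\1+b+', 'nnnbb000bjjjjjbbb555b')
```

['n', '0', 'j', '5']

`\1` has to match the exact text group 1 already captured.
Matches: at [0:5] match 'nnnbb', group 1 = 'n'; at [5:9] match '000b', group 1 = '0'; at [9:17] match 'jjjjjbbb', group 1 = 'j'; at [17:21] match '555b', group 1 = '5'.
With a single group, `findall` returns only what that group captured — 4 items.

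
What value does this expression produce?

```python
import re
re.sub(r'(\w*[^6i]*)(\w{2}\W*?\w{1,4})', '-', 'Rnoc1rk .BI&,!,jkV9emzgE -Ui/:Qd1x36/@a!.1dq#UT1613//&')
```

Pattern: zero or more of a word character, then zero or more of any character except [6i] (captured); then exactly 2 of a word character, then zero or more of a non-word character (lazy), then 1 to 4 of a word character (captured).
Matches: at [0:34] → 'Rnoc1rk .BI&,!,jkV9emzgE -Ui/:Qd1x'; at [34:51] → '36/@a!.1dq#UT1613'.
Every occurrence is swapped for '-'.

'--//&'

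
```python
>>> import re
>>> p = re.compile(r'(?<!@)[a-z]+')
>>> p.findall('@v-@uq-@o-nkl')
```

['q', 'nkl']

The negative lookaround is zero-width — it rules out positions where the adjacent text would match, without consuming anything.
Matches: at [5:6] → 'q'; at [10:13] → 'nkl'.
`findall` yields the raw match text (2 of them) because the pattern has no groups.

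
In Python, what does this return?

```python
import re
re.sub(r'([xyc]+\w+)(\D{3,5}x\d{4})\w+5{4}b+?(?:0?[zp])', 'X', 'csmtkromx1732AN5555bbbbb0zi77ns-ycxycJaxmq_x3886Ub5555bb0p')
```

'Xi77ns-X'

`sub` substitutes 'X' at each match site.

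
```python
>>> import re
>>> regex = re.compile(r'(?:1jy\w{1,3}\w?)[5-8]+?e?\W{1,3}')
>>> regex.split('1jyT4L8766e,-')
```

The pattern matches the literal '1jy', then 1 to 3 of a word character, then optionally a word character (non-capturing group); then one or more of a character in [5-8] (lazy), then optionally a literal 'e', then 1 to 3 of a non-word character.
Matches to split on: at [0:13] → '1jyT4L8766e,-'.
`split` removes every match and returns the 2 fragments in between.

['', '']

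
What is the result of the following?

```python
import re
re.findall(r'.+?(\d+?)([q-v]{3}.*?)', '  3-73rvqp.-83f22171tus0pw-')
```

Because the quantifier is non-greedy, it stops expanding at the earliest point where the rest of the pattern can succeed.
With 2 capturing groups, `findall` returns a 2-tuple per match.

[('73', 'rvq'), ('22171', 'tus')]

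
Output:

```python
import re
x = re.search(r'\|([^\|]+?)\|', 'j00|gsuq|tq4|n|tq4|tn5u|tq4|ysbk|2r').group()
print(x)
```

Unlike `match`, `search` isn't anchored — it looks for the pattern anywhere in the string.
The match spans [3:9] → '|gsuq|'.
Captured: group 1 = 'gsuq'.

|gsuq|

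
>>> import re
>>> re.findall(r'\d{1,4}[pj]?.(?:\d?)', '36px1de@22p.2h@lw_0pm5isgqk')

Pattern: 1 to 4 of a digit, then optionally one of [pj], then any character; then optionally a digit (non-capturing group).
No capturing groups, so `findall` returns the 3 full match strings.

['36px1', '22p.2', '0pm5']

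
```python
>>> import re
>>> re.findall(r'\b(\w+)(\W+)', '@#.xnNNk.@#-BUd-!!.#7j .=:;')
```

[('xnNNk', '.@#-'), ('BUd', '-!!.#'), ('7j', ' .=:;')]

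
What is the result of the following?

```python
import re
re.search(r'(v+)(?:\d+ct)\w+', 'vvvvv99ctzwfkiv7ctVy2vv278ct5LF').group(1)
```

'vvvvv'

The pattern matches one or more of a literal 'v' (captured); then one or more of a digit, then the literal 'ct' (non-capturing group); then one or more of a word character.
`re.search` tries every starting position until one works.
The match spans [0:31] → 'vvvvv99ctzwfkiv7ctVy2vv278ct5LF'.
Captured: group 1 = 'vvvvv'.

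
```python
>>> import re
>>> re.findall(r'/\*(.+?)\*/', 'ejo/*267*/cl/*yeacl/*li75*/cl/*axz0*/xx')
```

['267', 'yeacl/*li75', 'axz0']

Because the quantifier is non-greedy, it stops expanding at the earliest point where the rest of the pattern can succeed.
Scanning left to right: at [3:10] match '/*267*/', group 1 = '267'; at [12:27] match '/*yeacl/*li75*/', group 1 = 'yeacl/*li75'; at [29:37] match '/*axz0*/', group 1 = 'axz0'.
`findall` collects group 1 from each match (3 total).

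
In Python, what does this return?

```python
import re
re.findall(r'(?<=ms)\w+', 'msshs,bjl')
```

Because the assertion is zero-width, the text it checks is not consumed and won't appear in the result.
No capturing groups, so `findall` returns the 1 full match string.

['shs']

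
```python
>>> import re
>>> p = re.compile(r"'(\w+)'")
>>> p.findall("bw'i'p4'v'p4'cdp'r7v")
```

Matches: at [2:5] match "'i'", group 1 = 'i'; at [7:10] match "'v'", group 1 = 'v'; at [12:17] match "'cdp'", group 1 = 'cdp'.
`findall` collects group 1 from each match (3 total).

['i', 'v', 'cdp']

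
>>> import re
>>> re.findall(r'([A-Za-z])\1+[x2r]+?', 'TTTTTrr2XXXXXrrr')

`\1` is not a pattern — it's the concrete string captured by group 1, re-applied verbatim.
With a single group, `findall` returns only what that group captured — 2 items.

['T', 'X']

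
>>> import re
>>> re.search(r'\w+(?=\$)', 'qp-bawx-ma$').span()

(8, 10)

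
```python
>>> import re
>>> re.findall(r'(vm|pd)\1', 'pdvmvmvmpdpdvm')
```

['vm', 'pd']

After group 1 captures some text, `\1` only succeeds where that same text appears again.
Scanning left to right: at [2:6] match 'vmvm', group 1 = 'vm'; at [8:12] match 'pdpd', group 1 = 'pd'.
`findall` collects group 1 from each match (2 total).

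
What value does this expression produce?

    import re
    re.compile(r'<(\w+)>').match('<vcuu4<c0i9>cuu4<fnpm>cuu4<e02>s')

`match` is anchored at position 0; if the pattern doesn't fit there, it returns None.
Here position 0 doesn't satisfy it, so the call returns None.

None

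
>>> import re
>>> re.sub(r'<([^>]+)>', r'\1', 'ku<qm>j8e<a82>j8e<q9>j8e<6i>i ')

Matches: at [2:6] → '<qm>'; at [9:14] → '<a82>'; at [17:21] → '<q9>'; at [24:28] → '<6i>'.
The replacement refers to a captured group, so each match is rewritten using its own captured text.

'kuqmj8ea82j8eq9j8e6ii '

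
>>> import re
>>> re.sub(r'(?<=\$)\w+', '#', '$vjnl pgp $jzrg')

'$# pgp $#'

The positive lookaround only admits positions where the adjacent text matches; those characters stay outside the span.
Matches: at [1:5] → 'vjnl'; at [11:15] → 'jzrg'.
`sub` substitutes '#' at each match site.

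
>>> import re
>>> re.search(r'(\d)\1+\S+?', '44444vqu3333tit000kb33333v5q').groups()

('4',)

After group 1 captures some text, `\1` only succeeds where that same text appears again.
`re.search` tries every starting position until one works.
The match spans [0:6] → '44444v'.
Captured: group 1 = '4'.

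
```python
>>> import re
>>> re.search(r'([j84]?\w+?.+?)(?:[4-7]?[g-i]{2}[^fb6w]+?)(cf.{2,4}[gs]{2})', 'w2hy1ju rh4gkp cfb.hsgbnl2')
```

None

Here nothing in the string fits, so the call returns None.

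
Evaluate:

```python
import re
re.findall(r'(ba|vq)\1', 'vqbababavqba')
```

['ba']

`\1` has to match the exact text group 1 already captured.
`findall` collects group 1 from the one match (1 total).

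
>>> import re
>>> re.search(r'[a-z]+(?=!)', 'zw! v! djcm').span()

(0, 2)

The positive lookaround only admits positions where the adjacent text matches; those characters stay outside the span.
`search` walks the string left to right and returns the first match it finds.
The match spans [0:2] → 'zw'.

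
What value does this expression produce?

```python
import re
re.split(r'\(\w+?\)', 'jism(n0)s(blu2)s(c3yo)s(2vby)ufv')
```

['jism', 's', 's', 's', 'ufv']

Matches to split on: at [4:8] → '(n0)'; at [9:15] → '(blu2)'; at [16:22] → '(c3yo)'; at [23:29] → '(2vby)'.
Each match becomes a cut point; 5 segments remain.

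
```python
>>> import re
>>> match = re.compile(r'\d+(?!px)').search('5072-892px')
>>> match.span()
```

(0, 4)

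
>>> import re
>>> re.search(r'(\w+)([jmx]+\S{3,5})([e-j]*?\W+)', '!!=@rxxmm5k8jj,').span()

This matches one or more of a word character (captured); then one or more of one of [jmx], then 3 to 5 of a non-whitespace character (captured); then zero or more of a character in [e-j] (lazy), then one or more of a non-word character (captured).
The match spans [4:15] → 'rxxmm5k8jj,'.

(4, 15)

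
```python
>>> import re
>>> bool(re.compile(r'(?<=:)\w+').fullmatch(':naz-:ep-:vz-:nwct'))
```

False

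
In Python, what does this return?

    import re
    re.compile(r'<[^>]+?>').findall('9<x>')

['<x>']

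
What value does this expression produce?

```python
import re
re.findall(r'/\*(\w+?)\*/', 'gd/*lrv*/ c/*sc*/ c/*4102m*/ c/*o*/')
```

With a single group, `findall` returns only what that group captured — 4 items.

['lrv', 'sc', '4102m', 'o']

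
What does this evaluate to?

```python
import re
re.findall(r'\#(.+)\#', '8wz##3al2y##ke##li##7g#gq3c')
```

One capturing group, so `findall` returns just the captured substring from the one match — 1 in all.

['#3al2y##ke##li##7g']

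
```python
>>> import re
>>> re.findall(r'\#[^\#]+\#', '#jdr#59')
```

['#jdr#']

`findall` yields the raw match text (1 of them) because the pattern has no groups.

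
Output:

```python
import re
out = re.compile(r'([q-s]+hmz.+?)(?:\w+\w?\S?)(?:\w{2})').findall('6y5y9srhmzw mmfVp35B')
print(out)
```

['srhmzw ']

The `?` after the quantifier makes it lazy — it takes as little as possible before letting the rest of the pattern try.
With a single group, `findall` returns only what that group captured — 1 item.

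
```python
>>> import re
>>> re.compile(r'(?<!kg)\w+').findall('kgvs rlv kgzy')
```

['kgvs', 'rlv', 'kgzy']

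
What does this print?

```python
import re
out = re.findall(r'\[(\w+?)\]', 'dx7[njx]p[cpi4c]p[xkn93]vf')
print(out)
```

Walking the string: at [3:8] match '[njx]', group 1 = 'njx'; at [9:16] match '[cpi4c]', group 1 = 'cpi4c'; at [17:24] match '[xkn93]', group 1 = 'xkn93'.
With a single group, `findall` returns only what that group captured — 3 items.

['njx', 'cpi4c', 'xkn93']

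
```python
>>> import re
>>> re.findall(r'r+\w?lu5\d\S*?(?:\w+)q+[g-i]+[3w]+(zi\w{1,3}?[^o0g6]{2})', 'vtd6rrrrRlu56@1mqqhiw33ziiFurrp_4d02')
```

The pattern matches one or more of a literal 'r', then optionally a word character, then the literal 'lu5'; then a digit, then zero or more of a non-whitespace character (lazy); then one or more of a word character (non-capturing group); then one or more of a literal 'q', then one or more of a character in [g-i], then one or more of one of [3w]; then the literal 'zi', then 1 to 3 of a word character (lazy), then exactly 2 of any character except [o0g6] (captured).
Walking the string: at [4:28] match 'rrrrRlu56@1mqqhiw33ziiFu', group 1 = 'ziiFu'.
Because there's exactly one group, `findall` drops the full match and keeps group 1 from the one hit.

['ziiFu']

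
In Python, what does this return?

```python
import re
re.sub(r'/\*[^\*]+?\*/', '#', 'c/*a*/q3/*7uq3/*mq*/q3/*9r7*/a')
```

'c#q3/*7uq3#q3#a'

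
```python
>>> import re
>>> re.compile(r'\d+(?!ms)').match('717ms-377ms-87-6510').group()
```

'71'

The negative lookaround is zero-width — it rules out positions where the adjacent text would match, without consuming anything.
`re.match` won't scan ahead — the pattern has to work from the very first character.
The match spans [0:2] → '71'.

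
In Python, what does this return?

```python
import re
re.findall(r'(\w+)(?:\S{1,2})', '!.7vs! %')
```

['7vs']

This matches one or more of a word character (captured); then 1 to 2 of a non-whitespace character (non-capturing group).
`findall` collects group 1 from the one match (1 total).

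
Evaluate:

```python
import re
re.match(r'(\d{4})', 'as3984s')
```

None

This matches exactly 4 of a digit (captured).
With `match`, the pattern is implicitly anchored at the beginning.
Here the string doesn't start with a match, so the call returns None.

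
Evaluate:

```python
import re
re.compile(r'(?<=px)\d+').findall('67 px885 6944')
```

['885']

The positive lookaround only admits positions where the adjacent text matches; those characters stay outside the span.
No capturing groups, so `findall` returns the 1 full match string.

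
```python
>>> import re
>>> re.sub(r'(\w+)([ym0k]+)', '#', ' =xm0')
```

' =#'

`sub` substitutes '#' at each match site.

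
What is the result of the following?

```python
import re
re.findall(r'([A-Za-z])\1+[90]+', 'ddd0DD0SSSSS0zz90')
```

['d', 'D', 'S', 'z']

A backreference is literal: `\1` must see the identical characters the first group matched.
With a single group, `findall` returns only what that group captured — 4 items.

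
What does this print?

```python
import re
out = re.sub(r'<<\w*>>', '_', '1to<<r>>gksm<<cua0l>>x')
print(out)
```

Matches: at [3:8] → '<<r>>'; at [12:21] → '<<cua0l>>'.
`sub` substitutes '_' at each match site.

1to_gksm_x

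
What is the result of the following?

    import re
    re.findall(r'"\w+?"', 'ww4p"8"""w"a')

Scanning left to right: at [4:7] → '"8"'; at [8:11] → '"w"'.
No capturing groups, so `findall` returns the 2 full match strings.

['"8"', '"w"']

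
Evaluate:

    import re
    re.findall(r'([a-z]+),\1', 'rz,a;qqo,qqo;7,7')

['qqo']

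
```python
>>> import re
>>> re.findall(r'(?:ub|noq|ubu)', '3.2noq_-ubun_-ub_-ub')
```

['noq', 'ub', 'ub', 'ub']

Alternation isn't longest-match — the leftmost alternative that fits at this position is chosen.
Walking the string: at [3:6] → 'noq'; at [8:10] → 'ub'; at [14:16] → 'ub'; at [18:20] → 'ub'.
Since nothing is captured, `findall` lists the 4 matched substrings directly.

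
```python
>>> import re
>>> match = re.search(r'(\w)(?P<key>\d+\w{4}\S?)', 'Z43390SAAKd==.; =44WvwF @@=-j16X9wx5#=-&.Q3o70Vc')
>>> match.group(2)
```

'43390SAAKd'

The match spans [0:11] → 'Z43390SAAKd'.
Captured: group 1 = 'Z', group 2 = '43390SAAKd'.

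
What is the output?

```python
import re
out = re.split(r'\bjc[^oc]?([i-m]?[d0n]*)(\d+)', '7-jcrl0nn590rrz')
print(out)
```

The pattern matches a word boundary (`\b`, zero-width); then the literal 'jc', then optionally any character except [oc]; then optionally a character in [i-m], then zero or more of one of [d0n] (captured); then one or more of a digit (captured).
Matches to split on: at [2:12] → 'jcrl0nn590'.
`re.split` interleaves the captured-group text with the surrounding fragments.

['7-', 'l0nn', '590', 'rrz']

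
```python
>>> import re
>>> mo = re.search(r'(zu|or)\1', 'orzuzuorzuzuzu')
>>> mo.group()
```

After group 1 captures some text, `\1` only succeeds where that same text appears again.
`search` walks the string left to right and returns the first match it finds.
The match spans [2:6] → 'zuzu'.
Captured: group 1 = 'zu'.

'zuzu'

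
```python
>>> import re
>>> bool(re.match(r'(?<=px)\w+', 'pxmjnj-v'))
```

False

`re.match` won't scan ahead — the pattern has to work from the very first character.
Here the string doesn't start with a match, so the call returns None, and `bool(None)` is False.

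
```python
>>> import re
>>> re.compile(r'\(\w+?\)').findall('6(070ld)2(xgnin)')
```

Matches: at [1:8] → '(070ld)'; at [9:16] → '(xgnin)'.
With no groups in the pattern, `findall` gives back each whole match — 2 here.

['(070ld)', '(xgnin)']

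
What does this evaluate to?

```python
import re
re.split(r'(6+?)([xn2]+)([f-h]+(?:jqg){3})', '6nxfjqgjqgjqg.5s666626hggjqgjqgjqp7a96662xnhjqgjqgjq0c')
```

['', '6', 'nx', 'fjqgjqgjqg', '.5s666626hggjqgjqgjqp7a96662xnhjqgjqgjq0c']

Pattern: one or more of a literal '6' (lazy) (captured); then one or more of one of [xn2] (captured); then one or more of a character in [f-h], then the literal 'jqg' repeated 3 times (captured).
Matches to split on: at [0:13] → '6nxfjqgjqgjqg'.
Because the pattern has a capturing group, `split` also inserts each captured text between the pieces.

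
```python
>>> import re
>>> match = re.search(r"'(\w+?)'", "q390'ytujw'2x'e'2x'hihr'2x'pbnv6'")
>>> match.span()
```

(4, 11)

`re.search` scans for the first position where the pattern succeeds.
The match spans [4:11] → "'ytujw'".
Captured: group 1 = 'ytujw'.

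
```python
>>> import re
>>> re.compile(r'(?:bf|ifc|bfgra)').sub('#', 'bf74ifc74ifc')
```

Each match is replaced by '#'.

'#74#74#'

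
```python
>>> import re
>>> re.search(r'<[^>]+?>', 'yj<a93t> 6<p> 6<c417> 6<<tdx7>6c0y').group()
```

The match spans [2:8] → '<a93t>'.

'<a93t>'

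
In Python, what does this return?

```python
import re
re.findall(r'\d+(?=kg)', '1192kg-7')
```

The lookaround is zero-width — it requires the adjacent text to match without consuming it, so the asserted text isn't part of the match.
Walking the string: at [0:4] → '1192'.
Since nothing is captured, `findall` lists the 1 matched substring directly.

['1192']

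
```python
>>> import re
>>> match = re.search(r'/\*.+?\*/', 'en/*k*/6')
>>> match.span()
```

(2, 7)

The match spans [2:7] → '/*k*/'.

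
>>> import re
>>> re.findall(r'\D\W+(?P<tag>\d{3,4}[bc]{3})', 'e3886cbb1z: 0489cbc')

Pattern: a non-digit, then one or more of a non-word character; then 3 to 4 of a digit, then exactly 3 of one of [bc] (captured as 'tag').
One capturing group, so `findall` returns just the captured substring from the one match — 1 in all.

['0489cbc']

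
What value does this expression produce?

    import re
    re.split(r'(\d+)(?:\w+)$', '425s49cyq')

The pattern matches one or more of a digit (captured); then one or more of a word character (non-capturing group); then anchored at the end.
Matches to split on: at [0:9] → '425s49cyq'.
With a capturing group present, the delimiter's captured portion is kept in the result list.

['', '425', '']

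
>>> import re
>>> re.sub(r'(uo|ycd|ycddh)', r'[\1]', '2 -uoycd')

'2 -[uo][ycd]'

`\1` in the replacement pulls in group 1's text for each match.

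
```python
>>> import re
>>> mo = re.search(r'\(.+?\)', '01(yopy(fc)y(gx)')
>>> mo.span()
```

(2, 11)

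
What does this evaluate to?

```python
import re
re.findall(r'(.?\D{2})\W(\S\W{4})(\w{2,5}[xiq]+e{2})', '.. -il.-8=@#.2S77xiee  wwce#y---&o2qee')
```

[('il.', '8=@#.', '2S77xiee'), ('wce', 'y---&', 'o2qee')]

The pattern matches optionally any character, then exactly 2 of a non-digit (captured); then a non-word character; then a non-whitespace character, then exactly 4 of a non-word character (captured); then 2 to 5 of a word character, then one or more of one of [xiq], then exactly 2 of a literal 'e' (captured).
Scanning left to right: at [4:21] match 'il.-8=@#.2S77xiee', groups = ('il.', '8=@#.', '2S77xiee'); at [24:38] match 'wce#y---&o2qee', groups = ('wce', 'y---&', 'o2qee').
3 groups means each result is a tuple of 3 captured strings — 2 here.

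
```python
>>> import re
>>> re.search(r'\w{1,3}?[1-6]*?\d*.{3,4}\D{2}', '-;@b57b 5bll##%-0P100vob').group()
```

'b57b 5bll'

The pattern matches 1 to 3 of a word character (lazy), then zero or more of a character in [1-6] (lazy); then zero or more of a digit, then 3 to 4 of any character; then exactly 2 of a non-digit.
Unlike `match`, `search` isn't anchored — it looks for the pattern anywhere in the string.
The match spans [3:12] → 'b57b 5bll'.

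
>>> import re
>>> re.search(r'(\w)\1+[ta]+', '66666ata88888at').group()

'66666ata'

A backreference is literal: `\1` must see the identical characters the first group matched.
`re.search` scans for the first position where the pattern succeeds.
The match spans [0:8] → '66666ata'.
Captured: group 1 = '6'.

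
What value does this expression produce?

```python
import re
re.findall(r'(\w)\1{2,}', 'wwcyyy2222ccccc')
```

The backreference `\1` re-matches whatever the first group consumed, character for character.
Walking the string: at [3:6] match 'yyy', group 1 = 'y'; at [6:10] match '2222', group 1 = '2'; at [10:15] match 'ccccc', group 1 = 'c'.
One capturing group, so `findall` returns just the captured substring from each match — 3 in all.

['y', '2', 'c']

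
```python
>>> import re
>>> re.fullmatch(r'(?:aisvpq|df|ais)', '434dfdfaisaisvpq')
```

None

`fullmatch` succeeds only if the pattern covers the string from start to end.
Here there's no way to consume every character, so the call returns None.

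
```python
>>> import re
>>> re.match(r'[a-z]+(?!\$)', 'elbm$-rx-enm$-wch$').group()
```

'elb'

`match` is anchored at position 0; if the pattern doesn't fit there, it returns None.
The match spans [0:3] → 'elb'.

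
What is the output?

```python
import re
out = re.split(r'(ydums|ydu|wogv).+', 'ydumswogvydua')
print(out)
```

Branches in `(...|...)` are attempted left-to-right; the first branch that allows the whole pattern to succeed is taken.
With a capturing group present, the delimiter's captured portion is kept in the result list.

['', 'ydums', '']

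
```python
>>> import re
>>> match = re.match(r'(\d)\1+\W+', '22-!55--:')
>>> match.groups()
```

A backreference is literal: `\1` must see the identical characters the first group matched.
With `match`, the pattern is implicitly anchored at the beginning.
The match spans [0:4] → '22-!'.
Captured: group 1 = '2'.

('2',)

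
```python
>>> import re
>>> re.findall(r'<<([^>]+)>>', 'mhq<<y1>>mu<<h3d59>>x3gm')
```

['y1', 'h3d59']

Matches: at [3:9] match '<<y1>>', group 1 = 'y1'; at [11:20] match '<<h3d59>>', group 1 = 'h3d59'.
`findall` collects group 1 from each match (2 total).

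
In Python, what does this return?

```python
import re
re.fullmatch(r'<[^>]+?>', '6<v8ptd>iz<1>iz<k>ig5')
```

None

For `fullmatch`, every character of the input must be accounted for by the pattern.
Here there's no way to consume every character, so the call returns None.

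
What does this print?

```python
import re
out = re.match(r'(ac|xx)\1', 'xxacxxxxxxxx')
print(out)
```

None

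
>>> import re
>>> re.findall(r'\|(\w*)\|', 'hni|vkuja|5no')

Because there's exactly one group, `findall` drops the full match and keeps group 1 from the one hit.

['vkuja']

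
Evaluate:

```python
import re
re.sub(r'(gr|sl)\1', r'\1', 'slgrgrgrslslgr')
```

`\1` is not a pattern — it's the concrete string captured by group 1, re-applied verbatim.
Matches: at [2:6] → 'grgr'; at [8:12] → 'slsl'.
Each match is replaced using the text its own group 1 captured.

'slgrgrslgr'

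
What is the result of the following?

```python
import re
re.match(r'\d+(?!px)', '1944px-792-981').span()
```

`match` is anchored at position 0; if the pattern doesn't fit there, it returns None.
The match spans [0:3] → '194'.

(0, 3)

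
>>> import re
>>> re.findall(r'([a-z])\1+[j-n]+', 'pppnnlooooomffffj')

`\1` has to match the exact text group 1 already captured.
`findall` collects group 1 from each match (3 total).

['p', 'o', 'f']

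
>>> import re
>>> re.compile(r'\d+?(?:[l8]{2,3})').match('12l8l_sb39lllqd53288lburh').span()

(0, 5)

`match` is anchored at position 0; if the pattern doesn't fit there, it returns None.
The match spans [0:5] → '12l8l'.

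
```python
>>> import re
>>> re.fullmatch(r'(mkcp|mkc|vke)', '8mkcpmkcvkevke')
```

None

For `fullmatch`, every character of the input must be accounted for by the pattern.
Here the pattern can't cover the whole string, so the call returns None.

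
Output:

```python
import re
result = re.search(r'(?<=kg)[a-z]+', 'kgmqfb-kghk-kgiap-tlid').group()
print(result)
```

The positive lookaround only admits positions where the adjacent text matches; those characters stay outside the span.
The match spans [2:6] → 'mqfb'.

mqfb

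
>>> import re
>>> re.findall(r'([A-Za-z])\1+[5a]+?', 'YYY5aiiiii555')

The backreference `\1` re-matches whatever the first group consumed, character for character.
Walking the string: at [0:4] match 'YYY5', group 1 = 'Y'; at [5:11] match 'iiiii5', group 1 = 'i'.
One capturing group, so `findall` returns just the captured substring from each match — 2 in all.

['Y', 'i']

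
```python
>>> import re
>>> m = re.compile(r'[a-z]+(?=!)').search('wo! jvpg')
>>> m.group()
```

Because the assertion is zero-width, the text it checks is not consumed and won't appear in the result.
The match spans [0:2] → 'wo'.

'wo'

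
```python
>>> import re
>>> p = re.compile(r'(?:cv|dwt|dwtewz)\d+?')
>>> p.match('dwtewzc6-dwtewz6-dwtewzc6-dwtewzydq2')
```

`re.match` only tries the pattern at the start of the string.
Here the pattern fails at index 0, so the call returns None.

None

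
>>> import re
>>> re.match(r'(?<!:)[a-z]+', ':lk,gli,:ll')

A negative assertion filters positions out without eating any characters.
`re.match` won't scan ahead — the pattern has to work from the very first character.
Here the string doesn't start with a match, so the call returns None.

None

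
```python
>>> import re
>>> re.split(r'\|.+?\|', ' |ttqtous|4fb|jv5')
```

[' ', '4fb|jv5']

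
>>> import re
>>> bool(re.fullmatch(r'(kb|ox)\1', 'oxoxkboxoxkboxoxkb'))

False

`fullmatch` succeeds only if the pattern covers the string from start to end.
Here the string isn't matched end-to-end, so the call returns None, and `bool(None)` is False.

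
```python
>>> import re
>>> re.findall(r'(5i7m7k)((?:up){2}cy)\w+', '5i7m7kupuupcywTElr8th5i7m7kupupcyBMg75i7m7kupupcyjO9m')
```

[('5i7m7k', 'upupcy')]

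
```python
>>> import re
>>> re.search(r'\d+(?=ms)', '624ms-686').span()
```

The `(?=…)`/`(?<=…)` assertion just peeks at neighbouring text; it doesn't advance the match position.
`search` walks the string left to right and returns the first match it finds.
The match spans [0:3] → '624'.

(0, 3)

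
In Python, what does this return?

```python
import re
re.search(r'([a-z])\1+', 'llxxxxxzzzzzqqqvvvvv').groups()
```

After group 1 captures some text, `\1` only succeeds where that same text appears again.
Unlike `match`, `search` isn't anchored — it looks for the pattern anywhere in the string.
The match spans [0:2] → 'll'.
Captured: group 1 = 'l'.

('l',)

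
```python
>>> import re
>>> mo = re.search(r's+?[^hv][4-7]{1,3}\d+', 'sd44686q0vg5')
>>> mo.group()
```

'sd44686'

The pattern matches one or more of a literal 's' (lazy), then any character except [hv], then 1 to 3 of a character in [4-7]; then one or more of a digit.
The match spans [0:7] → 'sd44686'.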